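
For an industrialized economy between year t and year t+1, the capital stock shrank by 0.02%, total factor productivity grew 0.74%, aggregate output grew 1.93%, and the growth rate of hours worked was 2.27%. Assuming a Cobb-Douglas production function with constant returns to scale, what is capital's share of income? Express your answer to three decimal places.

0.472

gY = gA + α·gK + (1−α)·gL, so gY − gA − gL = α(gK − gL).
1.93 − 0.74 − 2.27 = α × (-0.02 − 2.27).
-1.08 = -2.29 α, so α = 0.47162.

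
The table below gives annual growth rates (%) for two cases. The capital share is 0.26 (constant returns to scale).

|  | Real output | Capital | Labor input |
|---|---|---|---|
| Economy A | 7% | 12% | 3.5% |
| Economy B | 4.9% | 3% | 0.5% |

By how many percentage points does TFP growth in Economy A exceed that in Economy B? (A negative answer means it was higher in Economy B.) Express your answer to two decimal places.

-2.46 percentage points

Labor's share = 1 − 0.26 = 0.74.
Economy A: TFP = 7 − 3.12 − 2.59 = 1.29%.
Economy B: TFP = 4.9 − 0.78 − 0.37 = 3.75%.
Difference = 1.29 − (3.75) = -2.46 pp.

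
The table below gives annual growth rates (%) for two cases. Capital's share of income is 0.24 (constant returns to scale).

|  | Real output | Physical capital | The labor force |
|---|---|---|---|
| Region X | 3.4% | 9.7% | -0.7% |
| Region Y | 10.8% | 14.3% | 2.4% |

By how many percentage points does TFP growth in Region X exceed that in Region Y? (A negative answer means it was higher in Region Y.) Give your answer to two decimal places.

Labor's share = 1 − 0.24 = 0.76.
Region X: TFP = 3.4 − 2.328 + 0.532 = 1.604%.
Region Y: TFP = 10.8 − 3.432 − 1.824 = 5.544%.
Difference = 1.604 − (5.544) = -3.94 pp.

-3.94 percentage points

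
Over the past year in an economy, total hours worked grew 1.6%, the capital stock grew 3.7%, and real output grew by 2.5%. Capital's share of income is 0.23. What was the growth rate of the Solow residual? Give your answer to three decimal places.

0.417%

Labor's share = 1 − 0.23 = 0.77.
The capital stock: 0.23 × 3.7 = 0.851 pp.
Total hours worked: 0.77 × 1.6 = 1.232 pp.
TFP growth = 2.5 − 2.083 = 0.417%.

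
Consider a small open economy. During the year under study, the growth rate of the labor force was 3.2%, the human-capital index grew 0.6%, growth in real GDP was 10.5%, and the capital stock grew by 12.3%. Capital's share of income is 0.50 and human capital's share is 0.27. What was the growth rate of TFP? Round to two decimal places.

Labor's share = 1 − 0.5 − 0.27 = 0.23.
The capital stock: 0.5 × 12.3 = 6.15 pp.
The human-capital index: 0.27 × 0.6 = 0.162 pp.
The labor force: 0.23 × 3.2 = 0.736 pp.
TFP growth = 10.5 − 7.048 = 3.452%.

TFP growth was 3.45%.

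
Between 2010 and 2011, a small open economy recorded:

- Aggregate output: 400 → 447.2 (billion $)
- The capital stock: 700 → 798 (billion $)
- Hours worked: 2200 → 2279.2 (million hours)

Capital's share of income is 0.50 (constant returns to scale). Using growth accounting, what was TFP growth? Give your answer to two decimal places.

Aggregate output growth = (447.2 − 400) / 400 = 11.8%.
The capital stock growth = (798 − 700) / 700 = 14%.
Hours worked growth = (2279.2 − 2200) / 2200 = 3.6%.
Labor's share = 1 − 0.5 = 0.5.
The capital stock: 0.5 × 14 = 7 pp.
Hours worked: 0.5 × 3.6 = 1.8 pp.
TFP growth = 11.8 − 8.8 = 3%.

TFP grew 3.00%.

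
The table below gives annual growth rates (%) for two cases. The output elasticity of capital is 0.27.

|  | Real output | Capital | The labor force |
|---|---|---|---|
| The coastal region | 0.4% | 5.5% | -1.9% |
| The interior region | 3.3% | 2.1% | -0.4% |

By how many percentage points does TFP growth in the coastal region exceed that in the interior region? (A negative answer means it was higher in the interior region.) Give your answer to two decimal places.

-2.72 percentage points

Labor's share = 1 − 0.27 = 0.73.
The coastal region: TFP = 0.4 − 1.485 + 1.387 = 0.302%.
The interior region: TFP = 3.3 − 0.567 + 0.292 = 3.025%.
Difference = 0.302 − (3.025) = -2.723 pp.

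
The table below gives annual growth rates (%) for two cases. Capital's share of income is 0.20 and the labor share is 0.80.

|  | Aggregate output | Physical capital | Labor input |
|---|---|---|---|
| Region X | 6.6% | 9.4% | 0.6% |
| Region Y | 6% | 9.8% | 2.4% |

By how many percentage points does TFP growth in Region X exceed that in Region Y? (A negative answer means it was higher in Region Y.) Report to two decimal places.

Labor's share = 1 − 0.2 = 0.8.
Region X: TFP = 6.6 − 1.88 − 0.48 = 4.24%.
Region Y: TFP = 6 − 1.96 − 1.92 = 2.12%.
Difference = 4.24 − (2.12) = 2.12 pp.

2.12 percentage points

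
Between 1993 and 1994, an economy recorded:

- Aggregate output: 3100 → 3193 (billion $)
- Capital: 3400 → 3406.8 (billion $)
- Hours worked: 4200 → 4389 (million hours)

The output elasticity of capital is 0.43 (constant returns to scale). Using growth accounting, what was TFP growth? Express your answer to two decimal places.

0.35%

Aggregate output growth = (3193 − 3100) / 3100 = 3%.
Capital growth = (3406.8 − 3400) / 3400 = 0.2%.
Hours worked growth = (4389 − 4200) / 4200 = 4.5%.
Labor's share = 1 − 0.43 = 0.57.
Capital: 0.43 × 0.2 = 0.086 pp.
Hours worked: 0.57 × 4.5 = 2.565 pp.
TFP growth = 3 − 2.651 = 0.349%.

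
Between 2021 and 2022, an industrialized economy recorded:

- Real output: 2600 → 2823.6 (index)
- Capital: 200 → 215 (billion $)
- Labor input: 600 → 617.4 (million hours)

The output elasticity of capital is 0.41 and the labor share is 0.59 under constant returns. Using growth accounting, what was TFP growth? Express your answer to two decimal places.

Real output growth = (2823.6 − 2600) / 2600 = 8.6%.
Capital growth = (215 − 200) / 200 = 7.5%.
Labor input growth = (617.4 − 600) / 600 = 2.9%.
Labor's share = 1 − 0.41 = 0.59.
Capital: 0.41 × 7.5 = 3.075 pp.
Labor input: 0.59 × 2.9 = 1.711 pp.
TFP growth = 8.6 − 4.786 = 3.814%.

TFP growth was 3.81%.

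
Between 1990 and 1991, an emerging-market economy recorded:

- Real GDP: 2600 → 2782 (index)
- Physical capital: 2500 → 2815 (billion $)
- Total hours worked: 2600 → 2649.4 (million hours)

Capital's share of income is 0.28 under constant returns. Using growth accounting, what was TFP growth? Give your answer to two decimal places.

Real GDP growth = (2782 − 2600) / 2600 = 7%.
Physical capital growth = (2815 − 2500) / 2500 = 12.6%.
Total hours worked growth = (2649.4 − 2600) / 2600 = 1.9%.
Labor's share = 1 − 0.28 = 0.72.
Physical capital: 0.28 × 12.6 = 3.528 pp.
Total hours worked: 0.72 × 1.9 = 1.368 pp.
TFP growth = 7 − 4.896 = 2.104%.

2.10%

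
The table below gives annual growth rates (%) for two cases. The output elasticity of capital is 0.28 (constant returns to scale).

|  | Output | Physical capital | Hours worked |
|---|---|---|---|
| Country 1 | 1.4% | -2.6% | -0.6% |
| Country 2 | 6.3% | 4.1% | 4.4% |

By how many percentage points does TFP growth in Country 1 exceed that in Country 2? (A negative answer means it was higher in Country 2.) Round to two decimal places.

0.58 percentage points

Labor's share = 1 − 0.28 = 0.72.
Country 1: TFP = 1.4 + 0.728 + 0.432 = 2.56%.
Country 2: TFP = 6.3 − 1.148 − 3.168 = 1.984%.
Difference = 2.56 − (1.984) = 0.576 pp.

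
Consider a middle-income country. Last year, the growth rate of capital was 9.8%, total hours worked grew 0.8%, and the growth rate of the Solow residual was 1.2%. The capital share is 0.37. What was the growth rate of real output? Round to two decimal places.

5.33%

Labor's share = 1 − 0.37 = 0.63.
Capital: 0.37 × 9.8 = 3.626 pp.
Total hours worked: 0.63 × 0.8 = 0.504 pp.
Output growth = 1.2 + 4.13 = 5.33%.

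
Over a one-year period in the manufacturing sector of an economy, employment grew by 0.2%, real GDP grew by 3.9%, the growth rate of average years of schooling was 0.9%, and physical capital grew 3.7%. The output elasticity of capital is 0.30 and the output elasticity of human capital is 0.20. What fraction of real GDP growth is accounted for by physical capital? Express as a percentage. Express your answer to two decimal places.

Physical capital contributed 0.3 × 3.7 = 1.11 pp.
Share of growth = 1.11 / 3.9 × 100 = 28.4615%.

Physical capital accounted for 28.46% of growth.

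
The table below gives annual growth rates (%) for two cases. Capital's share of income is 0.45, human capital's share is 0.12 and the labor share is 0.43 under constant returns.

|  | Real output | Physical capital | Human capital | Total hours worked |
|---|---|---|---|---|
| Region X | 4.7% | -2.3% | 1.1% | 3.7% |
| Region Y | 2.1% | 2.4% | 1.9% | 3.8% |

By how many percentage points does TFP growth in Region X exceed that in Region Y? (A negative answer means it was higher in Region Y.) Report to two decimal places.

4.85 percentage points

Labor's share = 1 − 0.45 − 0.12 = 0.43.
Region X: TFP = 4.7 + 1.035 − 0.132 − 1.591 = 4.012%.
Region Y: TFP = 2.1 − 1.08 − 0.228 − 1.634 = -0.842%.
Difference = 4.012 − (-0.842) = 4.854 pp.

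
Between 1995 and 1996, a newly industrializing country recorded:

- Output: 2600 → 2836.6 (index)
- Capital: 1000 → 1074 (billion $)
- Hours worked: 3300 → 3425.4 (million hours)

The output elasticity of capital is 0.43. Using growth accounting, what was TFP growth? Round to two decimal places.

TFP grew 3.75%.

Output growth = (2836.6 − 2600) / 2600 = 9.1%.
Capital growth = (1074 − 1000) / 1000 = 7.4%.
Hours worked growth = (3425.4 − 3300) / 3300 = 3.8%.
Labor's share = 1 − 0.43 = 0.57.
Capital: 0.43 × 7.4 = 3.182 pp.
Hours worked: 0.57 × 3.8 = 2.166 pp.
TFP growth = 9.1 − 5.348 = 3.752%.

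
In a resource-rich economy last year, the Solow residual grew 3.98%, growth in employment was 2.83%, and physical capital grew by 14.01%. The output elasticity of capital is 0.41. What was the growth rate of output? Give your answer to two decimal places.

11.39%

Labor's share = 1 − 0.41 = 0.59.
Physical capital: 0.41 × 14.01 = 5.7441 pp.
Employment: 0.59 × 2.83 = 1.6697 pp.
Output growth = 3.98 + 7.4138 = 11.3938%.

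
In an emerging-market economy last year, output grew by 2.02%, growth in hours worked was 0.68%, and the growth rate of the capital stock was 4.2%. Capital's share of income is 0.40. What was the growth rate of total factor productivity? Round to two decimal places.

Labor's share = 1 − 0.4 = 0.6.
The capital stock: 0.4 × 4.2 = 1.68 pp.
Hours worked: 0.6 × 0.68 = 0.408 pp.
TFP growth = 2.02 − 2.088 = -0.068%.

-0.07%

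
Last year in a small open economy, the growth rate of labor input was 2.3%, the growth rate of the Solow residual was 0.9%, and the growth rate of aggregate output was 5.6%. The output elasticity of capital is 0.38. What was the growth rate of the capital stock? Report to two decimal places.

Labor's share = 1 − 0.38 = 0.62.
gY = gA + 0.62×2.3 + 0.38×g.
0.38×g = 5.6 − 0.9 − 1.426 = 3.274.
g = 3.274 / 0.38 = 8.6158%.

The capital stock grew 8.62%.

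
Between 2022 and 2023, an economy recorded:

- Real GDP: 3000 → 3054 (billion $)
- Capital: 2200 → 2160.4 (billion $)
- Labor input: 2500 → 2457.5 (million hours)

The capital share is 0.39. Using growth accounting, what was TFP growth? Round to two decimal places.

Real GDP growth = (3054 − 3000) / 3000 = 1.8%.
Capital growth = (2160.4 − 2200) / 2200 = -1.8%.
Labor input growth = (2457.5 − 2500) / 2500 = -1.7%.
Labor's share = 1 − 0.39 = 0.61.
Capital: 0.39 × (-1.8) = -0.702 pp.
Labor input: 0.61 × (-1.7) = -1.037 pp.
TFP growth = 1.8 + 1.739 = 3.539%.

3.54%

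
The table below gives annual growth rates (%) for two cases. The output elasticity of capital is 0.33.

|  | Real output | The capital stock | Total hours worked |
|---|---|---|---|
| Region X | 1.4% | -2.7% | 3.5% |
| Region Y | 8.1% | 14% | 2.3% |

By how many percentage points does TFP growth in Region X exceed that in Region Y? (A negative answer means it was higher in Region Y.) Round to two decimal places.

-1.99 percentage points

Labor's share = 1 − 0.33 = 0.67.
Region X: TFP = 1.4 + 0.891 − 2.345 = -0.054%.
Region Y: TFP = 8.1 − 4.62 − 1.541 = 1.939%.
Difference = -0.054 − (1.939) = -1.993 pp.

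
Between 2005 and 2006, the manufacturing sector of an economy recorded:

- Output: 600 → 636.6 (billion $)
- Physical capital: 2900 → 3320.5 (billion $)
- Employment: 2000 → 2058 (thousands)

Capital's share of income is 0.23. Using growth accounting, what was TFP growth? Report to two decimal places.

0.53%

Output growth = (636.6 − 600) / 600 = 6.1%.
Physical capital growth = (3320.5 − 2900) / 2900 = 14.5%.
Employment growth = (2058 − 2000) / 2000 = 2.9%.
Labor's share = 1 − 0.23 = 0.77.
Physical capital: 0.23 × 14.5 = 3.335 pp.
Employment: 0.77 × 2.9 = 2.233 pp.
TFP growth = 6.1 − 5.568 = 0.532%.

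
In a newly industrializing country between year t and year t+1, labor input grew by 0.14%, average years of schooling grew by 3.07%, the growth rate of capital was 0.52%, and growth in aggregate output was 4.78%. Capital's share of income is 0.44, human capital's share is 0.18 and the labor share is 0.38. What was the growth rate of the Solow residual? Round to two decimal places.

Labor's share = 1 − 0.44 − 0.18 = 0.38.
Capital: 0.44 × 0.52 = 0.2288 pp.
Average years of schooling: 0.18 × 3.07 = 0.5526 pp.
Labor input: 0.38 × 0.14 = 0.0532 pp.
TFP growth = 4.78 − 0.8346 = 3.9454%.

The Solow residual grew 3.95%.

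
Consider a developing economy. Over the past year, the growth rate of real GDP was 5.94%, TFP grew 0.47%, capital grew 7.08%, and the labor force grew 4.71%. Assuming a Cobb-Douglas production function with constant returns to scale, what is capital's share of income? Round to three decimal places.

gY = gA + α·gK + (1−α)·gL, so gY − gA − gL = α(gK − gL).
5.94 − 0.47 − 4.71 = α × (7.08 − 4.71).
0.76 = 2.37 α, so α = 0.32068.

α = 0.321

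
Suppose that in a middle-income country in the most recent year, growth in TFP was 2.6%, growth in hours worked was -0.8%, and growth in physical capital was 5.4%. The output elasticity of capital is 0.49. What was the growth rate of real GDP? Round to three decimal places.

Labor's share = 1 − 0.49 = 0.51.
Physical capital: 0.49 × 5.4 = 2.646 pp.
Hours worked: 0.51 × (-0.8) = -0.408 pp.
Output growth = 2.6 + 2.238 = 4.838%.

4.838%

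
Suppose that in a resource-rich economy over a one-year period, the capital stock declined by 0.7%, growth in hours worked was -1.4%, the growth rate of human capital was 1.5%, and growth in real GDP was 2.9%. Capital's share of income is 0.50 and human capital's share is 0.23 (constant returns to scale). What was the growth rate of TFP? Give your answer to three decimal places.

Labor's share = 1 − 0.5 − 0.23 = 0.27.
The capital stock: 0.5 × (-0.7) = -0.35 pp.
Human capital: 0.23 × 1.5 = 0.345 pp.
Hours worked: 0.27 × (-1.4) = -0.378 pp.
TFP growth = 2.9 + 0.383 = 3.283%.

TFP growth was 3.283%.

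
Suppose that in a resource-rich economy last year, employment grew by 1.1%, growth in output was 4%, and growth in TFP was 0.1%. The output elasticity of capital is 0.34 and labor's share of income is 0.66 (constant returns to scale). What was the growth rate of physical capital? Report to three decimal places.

Physical capital growth was 9.335%.

Labor's share = 1 − 0.34 = 0.66.
gY = gA + 0.66×1.1 + 0.34×g.
0.34×g = 4 − 0.1 − 0.726 = 3.174.
g = 3.174 / 0.34 = 9.33529%.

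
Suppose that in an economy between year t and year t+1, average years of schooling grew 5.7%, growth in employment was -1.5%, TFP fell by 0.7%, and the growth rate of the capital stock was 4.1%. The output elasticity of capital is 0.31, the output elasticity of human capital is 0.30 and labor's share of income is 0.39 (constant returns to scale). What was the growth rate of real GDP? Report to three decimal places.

Real GDP grew 1.696%.

Labor's share = 1 − 0.31 − 0.3 = 0.39.
The capital stock: 0.31 × 4.1 = 1.271 pp.
Average years of schooling: 0.3 × 5.7 = 1.71 pp.
Employment: 0.39 × (-1.5) = -0.585 pp.
Output growth = -0.7 + 2.396 = 1.696%.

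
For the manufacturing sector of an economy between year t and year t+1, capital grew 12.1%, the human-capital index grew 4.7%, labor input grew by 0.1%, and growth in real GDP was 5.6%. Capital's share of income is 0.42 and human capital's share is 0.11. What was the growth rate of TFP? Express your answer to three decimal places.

Labor's share = 1 − 0.42 − 0.11 = 0.47.
Capital: 0.42 × 12.1 = 5.082 pp.
The human-capital index: 0.11 × 4.7 = 0.517 pp.
Labor input: 0.47 × 0.1 = 0.047 pp.
TFP growth = 5.6 − 5.646 = -0.046%.

-0.046%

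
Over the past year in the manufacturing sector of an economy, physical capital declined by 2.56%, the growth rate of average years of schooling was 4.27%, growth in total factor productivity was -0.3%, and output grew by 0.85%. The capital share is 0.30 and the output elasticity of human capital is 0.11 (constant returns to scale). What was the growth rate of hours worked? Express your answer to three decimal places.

Labor's share = 1 − 0.3 − 0.11 = 0.59.
gY = gA + 0.3×(-2.56) + 0.11×4.27 + 0.59×g.
0.59×g = 0.85 + 0.3 + 0.2983 = 1.4483.
g = 1.4483 / 0.59 = 2.45475%.

Hours worked growth was 2.455%.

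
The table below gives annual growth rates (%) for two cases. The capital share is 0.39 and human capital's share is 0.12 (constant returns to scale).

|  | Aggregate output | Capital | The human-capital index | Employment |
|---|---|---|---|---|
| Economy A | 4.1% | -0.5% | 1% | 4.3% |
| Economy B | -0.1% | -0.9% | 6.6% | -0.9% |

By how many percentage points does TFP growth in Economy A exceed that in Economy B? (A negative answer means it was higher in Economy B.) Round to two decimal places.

2.17 percentage points

Labor's share = 1 − 0.39 − 0.12 = 0.49.
Economy A: TFP = 4.1 + 0.195 − 0.12 − 2.107 = 2.068%.
Economy B: TFP = -0.1 + 0.351 − 0.792 + 0.441 = -0.1%.
Difference = 2.068 − (-0.1) = 2.168 pp.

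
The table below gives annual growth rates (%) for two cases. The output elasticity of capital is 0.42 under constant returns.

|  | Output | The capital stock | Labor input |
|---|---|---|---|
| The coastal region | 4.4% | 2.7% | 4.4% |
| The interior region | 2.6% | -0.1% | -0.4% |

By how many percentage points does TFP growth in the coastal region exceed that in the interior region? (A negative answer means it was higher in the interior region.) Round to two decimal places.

Labor's share = 1 − 0.42 = 0.58.
The coastal region: TFP = 4.4 − 1.134 − 2.552 = 0.714%.
The interior region: TFP = 2.6 + 0.042 + 0.232 = 2.874%.
Difference = 0.714 − (2.874) = -2.16 pp.

-2.16 percentage points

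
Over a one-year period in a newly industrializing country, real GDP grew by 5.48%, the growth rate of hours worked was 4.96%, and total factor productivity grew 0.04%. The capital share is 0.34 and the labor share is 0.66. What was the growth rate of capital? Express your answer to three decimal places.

Labor's share = 1 − 0.34 = 0.66.
gY = gA + 0.66×4.96 + 0.34×g.
0.34×g = 5.48 − 0.04 − 3.2736 = 2.1664.
g = 2.1664 / 0.34 = 6.37176%.

Capital growth was 6.372%.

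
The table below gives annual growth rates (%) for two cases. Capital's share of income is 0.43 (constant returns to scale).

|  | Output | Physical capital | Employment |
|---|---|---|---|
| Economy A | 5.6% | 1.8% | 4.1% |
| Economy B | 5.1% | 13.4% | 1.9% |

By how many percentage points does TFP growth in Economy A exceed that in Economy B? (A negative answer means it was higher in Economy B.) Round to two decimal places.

4.23 percentage points

Labor's share = 1 − 0.43 = 0.57.
Economy A: TFP = 5.6 − 0.774 − 2.337 = 2.489%.
Economy B: TFP = 5.1 − 5.762 − 1.083 = -1.745%.
Difference = 2.489 − (-1.745) = 4.234 pp.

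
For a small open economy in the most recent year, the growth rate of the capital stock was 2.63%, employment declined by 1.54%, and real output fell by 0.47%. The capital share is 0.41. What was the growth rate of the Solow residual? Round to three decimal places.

Labor's share = 1 − 0.41 = 0.59.
The capital stock: 0.41 × 2.63 = 1.0783 pp.
Employment: 0.59 × (-1.54) = -0.9086 pp.
TFP growth = -0.47 − 0.1697 = -0.6397%.

-0.640%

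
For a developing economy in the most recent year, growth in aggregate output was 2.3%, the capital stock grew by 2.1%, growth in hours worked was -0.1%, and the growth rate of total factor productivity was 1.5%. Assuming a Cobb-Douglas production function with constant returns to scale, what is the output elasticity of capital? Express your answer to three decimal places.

α = 0.409

gY = gA + α·gK + (1−α)·gL, so gY − gA − gL = α(gK − gL).
2.3 − 1.5 + 0.1 = α × (2.1 − (-0.1)).
0.9 = 2.2 α, so α = 0.40909.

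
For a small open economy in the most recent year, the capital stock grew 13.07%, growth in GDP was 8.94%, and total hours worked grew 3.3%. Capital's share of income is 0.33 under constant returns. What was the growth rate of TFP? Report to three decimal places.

TFP grew 2.416%.

Labor's share = 1 − 0.33 = 0.67.
The capital stock: 0.33 × 13.07 = 4.3131 pp.
Total hours worked: 0.67 × 3.3 = 2.211 pp.
TFP growth = 8.94 − 6.5241 = 2.4159%.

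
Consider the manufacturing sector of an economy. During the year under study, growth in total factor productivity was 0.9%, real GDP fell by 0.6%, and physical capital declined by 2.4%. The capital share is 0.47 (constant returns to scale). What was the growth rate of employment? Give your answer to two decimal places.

-0.70%

Labor's share = 1 − 0.47 = 0.53.
gY = gA + 0.47×(-2.4) + 0.53×g.
0.53×g = -0.6 − 0.9 + 1.128 = -0.372.
g = -0.372 / 0.53 = -0.7019%.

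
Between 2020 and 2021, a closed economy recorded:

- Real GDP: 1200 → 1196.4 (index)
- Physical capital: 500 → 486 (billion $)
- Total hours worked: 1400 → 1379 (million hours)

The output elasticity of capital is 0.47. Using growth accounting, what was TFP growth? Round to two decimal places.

1.81%

Real GDP growth = (1196.4 − 1200) / 1200 = -0.3%.
Physical capital growth = (486 − 500) / 500 = -2.8%.
Total hours worked growth = (1379 − 1400) / 1400 = -1.5%.
Labor's share = 1 − 0.47 = 0.53.
Physical capital: 0.47 × (-2.8) = -1.316 pp.
Total hours worked: 0.53 × (-1.5) = -0.795 pp.
TFP growth = -0.3 + 2.111 = 1.811%.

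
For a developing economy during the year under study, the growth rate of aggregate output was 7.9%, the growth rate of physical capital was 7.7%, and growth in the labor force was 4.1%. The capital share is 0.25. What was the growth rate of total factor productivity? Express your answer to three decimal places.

Labor's share = 1 − 0.25 = 0.75.
Physical capital: 0.25 × 7.7 = 1.925 pp.
The labor force: 0.75 × 4.1 = 3.075 pp.
TFP growth = 7.9 − 5 = 2.9%.

2.900%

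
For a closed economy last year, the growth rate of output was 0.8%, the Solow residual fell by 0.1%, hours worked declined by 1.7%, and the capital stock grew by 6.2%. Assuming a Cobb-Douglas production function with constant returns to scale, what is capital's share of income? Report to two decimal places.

α = 0.33

gY = gA + α·gK + (1−α)·gL, so gY − gA − gL = α(gK − gL).
0.8 + 0.1 + 1.7 = α × (6.2 − (-1.7)).
2.6 = 7.9 α, so α = 0.3291.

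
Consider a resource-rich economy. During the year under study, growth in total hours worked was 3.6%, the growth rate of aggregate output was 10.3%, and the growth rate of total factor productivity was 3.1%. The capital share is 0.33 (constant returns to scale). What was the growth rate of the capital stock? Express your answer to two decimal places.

Labor's share = 1 − 0.33 = 0.67.
gY = gA + 0.67×3.6 + 0.33×g.
0.33×g = 10.3 − 3.1 − 2.412 = 4.788.
g = 4.788 / 0.33 = 14.5091%.

14.51%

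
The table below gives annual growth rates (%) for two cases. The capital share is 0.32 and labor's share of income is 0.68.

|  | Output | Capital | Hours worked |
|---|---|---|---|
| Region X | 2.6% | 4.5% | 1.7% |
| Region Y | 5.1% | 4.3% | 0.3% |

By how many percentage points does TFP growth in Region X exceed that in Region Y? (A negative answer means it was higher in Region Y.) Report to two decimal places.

Labor's share = 1 − 0.32 = 0.68.
Region X: TFP = 2.6 − 1.44 − 1.156 = 0.004%.
Region Y: TFP = 5.1 − 1.376 − 0.204 = 3.52%.
Difference = 0.004 − (3.52) = -3.516 pp.

-3.52 percentage points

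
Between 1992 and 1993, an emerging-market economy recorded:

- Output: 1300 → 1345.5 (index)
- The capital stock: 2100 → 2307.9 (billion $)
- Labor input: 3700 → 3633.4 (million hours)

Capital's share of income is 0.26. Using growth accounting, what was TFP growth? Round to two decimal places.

2.26%

Output growth = (1345.5 − 1300) / 1300 = 3.5%.
The capital stock growth = (2307.9 − 2100) / 2100 = 9.9%.
Labor input growth = (3633.4 − 3700) / 3700 = -1.8%.
Labor's share = 1 − 0.26 = 0.74.
The capital stock: 0.26 × 9.9 = 2.574 pp.
Labor input: 0.74 × (-1.8) = -1.332 pp.
TFP growth = 3.5 − 1.242 = 2.258%.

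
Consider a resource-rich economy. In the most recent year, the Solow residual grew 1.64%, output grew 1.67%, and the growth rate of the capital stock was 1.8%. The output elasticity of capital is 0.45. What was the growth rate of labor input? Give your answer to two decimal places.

-1.42%

Labor's share = 1 − 0.45 = 0.55.
gY = gA + 0.45×1.8 + 0.55×g.
0.55×g = 1.67 − 1.64 − 0.81 = -0.78.
g = -0.78 / 0.55 = -1.4182%.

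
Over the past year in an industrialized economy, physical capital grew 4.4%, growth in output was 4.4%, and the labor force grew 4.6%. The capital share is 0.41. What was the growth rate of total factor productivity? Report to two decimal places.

Labor's share = 1 − 0.41 = 0.59.
Physical capital: 0.41 × 4.4 = 1.804 pp.
The labor force: 0.59 × 4.6 = 2.714 pp.
TFP growth = 4.4 − 4.518 = -0.118%.

-0.12%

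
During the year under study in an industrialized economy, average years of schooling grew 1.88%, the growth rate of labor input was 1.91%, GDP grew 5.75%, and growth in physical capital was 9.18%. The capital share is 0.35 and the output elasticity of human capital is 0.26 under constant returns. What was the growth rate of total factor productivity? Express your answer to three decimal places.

1.303%

Labor's share = 1 − 0.35 − 0.26 = 0.39.
Physical capital: 0.35 × 9.18 = 3.213 pp.
Average years of schooling: 0.26 × 1.88 = 0.4888 pp.
Labor input: 0.39 × 1.91 = 0.7449 pp.
TFP growth = 5.75 − 4.4467 = 1.3033%.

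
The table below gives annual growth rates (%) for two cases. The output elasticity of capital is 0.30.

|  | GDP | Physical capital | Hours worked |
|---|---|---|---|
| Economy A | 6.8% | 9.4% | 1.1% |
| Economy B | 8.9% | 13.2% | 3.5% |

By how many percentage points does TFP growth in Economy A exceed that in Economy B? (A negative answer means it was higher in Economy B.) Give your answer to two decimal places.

Labor's share = 1 − 0.3 = 0.7.
Economy A: TFP = 6.8 − 2.82 − 0.77 = 3.21%.
Economy B: TFP = 8.9 − 3.96 − 2.45 = 2.49%.
Difference = 3.21 − (2.49) = 0.72 pp.

0.72 percentage points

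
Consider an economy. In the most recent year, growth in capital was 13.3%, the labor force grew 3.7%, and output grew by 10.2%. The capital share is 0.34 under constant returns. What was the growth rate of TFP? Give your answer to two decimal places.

Labor's share = 1 − 0.34 = 0.66.
Capital: 0.34 × 13.3 = 4.522 pp.
The labor force: 0.66 × 3.7 = 2.442 pp.
TFP growth = 10.2 − 6.964 = 3.236%.

TFP growth was 3.24%.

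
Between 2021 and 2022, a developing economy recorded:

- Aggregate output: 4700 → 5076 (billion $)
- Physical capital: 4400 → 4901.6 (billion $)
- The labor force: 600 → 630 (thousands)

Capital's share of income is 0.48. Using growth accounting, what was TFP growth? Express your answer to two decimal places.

-0.07%

Aggregate output growth = (5076 − 4700) / 4700 = 8%.
Physical capital growth = (4901.6 − 4400) / 4400 = 11.4%.
The labor force growth = (630 − 600) / 600 = 5%.
Labor's share = 1 − 0.48 = 0.52.
Physical capital: 0.48 × 11.4 = 5.472 pp.
The labor force: 0.52 × 5 = 2.6 pp.
TFP growth = 8 − 8.072 = -0.072%.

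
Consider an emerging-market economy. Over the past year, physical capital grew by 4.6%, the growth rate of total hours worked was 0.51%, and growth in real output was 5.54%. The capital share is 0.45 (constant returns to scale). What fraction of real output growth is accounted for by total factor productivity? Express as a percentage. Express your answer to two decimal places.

Total factor productivity accounted for 57.57% of growth.

Labor's share = 1 − 0.45 = 0.55.
Physical capital: 0.45 × 4.6 = 2.07 pp.
Total hours worked: 0.55 × 0.51 = 0.2805 pp.
TFP growth = 5.54 − 2.3505 = 3.1895%.
TFP share of growth = 3.1895 / 5.54 × 100 = 57.5722%.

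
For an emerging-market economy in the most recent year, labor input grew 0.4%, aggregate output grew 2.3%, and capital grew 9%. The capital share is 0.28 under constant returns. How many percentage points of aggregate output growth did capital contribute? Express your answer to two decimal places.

2.52

Contribution = share × growth = 0.28 × 9 = 2.52 pp.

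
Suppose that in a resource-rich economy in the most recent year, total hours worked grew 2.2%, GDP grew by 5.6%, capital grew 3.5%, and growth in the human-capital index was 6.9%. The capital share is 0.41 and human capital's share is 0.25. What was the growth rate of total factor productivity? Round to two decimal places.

Labor's share = 1 − 0.41 − 0.25 = 0.34.
Capital: 0.41 × 3.5 = 1.435 pp.
The human-capital index: 0.25 × 6.9 = 1.725 pp.
Total hours worked: 0.34 × 2.2 = 0.748 pp.
TFP growth = 5.6 − 3.908 = 1.692%.

1.69%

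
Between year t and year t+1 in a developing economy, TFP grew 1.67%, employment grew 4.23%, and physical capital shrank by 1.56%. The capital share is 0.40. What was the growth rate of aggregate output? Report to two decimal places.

Labor's share = 1 − 0.4 = 0.6.
Physical capital: 0.4 × (-1.56) = -0.624 pp.
Employment: 0.6 × 4.23 = 2.538 pp.
Output growth = 1.67 + 1.914 = 3.584%.

Aggregate output growth was 3.58%.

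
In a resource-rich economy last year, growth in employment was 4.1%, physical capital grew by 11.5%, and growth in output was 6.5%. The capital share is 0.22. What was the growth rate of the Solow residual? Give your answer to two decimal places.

Labor's share = 1 − 0.22 = 0.78.
Physical capital: 0.22 × 11.5 = 2.53 pp.
Employment: 0.78 × 4.1 = 3.198 pp.
TFP growth = 6.5 − 5.728 = 0.772%.

0.77%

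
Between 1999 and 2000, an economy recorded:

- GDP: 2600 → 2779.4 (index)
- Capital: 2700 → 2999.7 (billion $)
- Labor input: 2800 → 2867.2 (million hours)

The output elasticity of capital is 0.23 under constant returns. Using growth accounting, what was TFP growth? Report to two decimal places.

TFP growth was 2.50%.

GDP growth = (2779.4 − 2600) / 2600 = 6.9%.
Capital growth = (2999.7 − 2700) / 2700 = 11.1%.
Labor input growth = (2867.2 − 2800) / 2800 = 2.4%.
Labor's share = 1 − 0.23 = 0.77.
Capital: 0.23 × 11.1 = 2.553 pp.
Labor input: 0.77 × 2.4 = 1.848 pp.
TFP growth = 6.9 − 4.401 = 2.499%.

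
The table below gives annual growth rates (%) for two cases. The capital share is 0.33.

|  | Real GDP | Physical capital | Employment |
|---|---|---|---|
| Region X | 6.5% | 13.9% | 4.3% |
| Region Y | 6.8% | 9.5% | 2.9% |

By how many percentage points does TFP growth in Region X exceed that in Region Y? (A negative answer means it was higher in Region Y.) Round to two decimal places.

-2.69 percentage points

Labor's share = 1 − 0.33 = 0.67.
Region X: TFP = 6.5 − 4.587 − 2.881 = -0.968%.
Region Y: TFP = 6.8 − 3.135 − 1.943 = 1.722%.
Difference = -0.968 − (1.722) = -2.69 pp.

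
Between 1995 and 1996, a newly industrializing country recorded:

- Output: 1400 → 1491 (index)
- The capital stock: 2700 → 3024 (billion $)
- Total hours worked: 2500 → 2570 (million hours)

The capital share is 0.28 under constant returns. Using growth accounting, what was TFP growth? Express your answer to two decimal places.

TFP growth was 1.12%.

Output growth = (1491 − 1400) / 1400 = 6.5%.
The capital stock growth = (3024 − 2700) / 2700 = 12%.
Total hours worked growth = (2570 − 2500) / 2500 = 2.8%.
Labor's share = 1 − 0.28 = 0.72.
The capital stock: 0.28 × 12 = 3.36 pp.
Total hours worked: 0.72 × 2.8 = 2.016 pp.
TFP growth = 6.5 − 5.376 = 1.124%.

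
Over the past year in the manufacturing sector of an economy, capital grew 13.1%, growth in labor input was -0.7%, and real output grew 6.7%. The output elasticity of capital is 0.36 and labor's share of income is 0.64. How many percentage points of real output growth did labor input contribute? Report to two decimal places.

-0.45

Labor's share = 1 − 0.36 = 0.64.
Contribution = share × growth = 0.64 × (-0.7) = -0.448 pp.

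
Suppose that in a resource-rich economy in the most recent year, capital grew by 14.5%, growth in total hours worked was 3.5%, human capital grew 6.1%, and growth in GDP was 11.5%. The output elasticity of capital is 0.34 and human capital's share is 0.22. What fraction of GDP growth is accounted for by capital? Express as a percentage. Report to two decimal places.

Capital contributed 0.34 × 14.5 = 4.93 pp.
Share of growth = 4.93 / 11.5 × 100 = 42.8696%.

42.87%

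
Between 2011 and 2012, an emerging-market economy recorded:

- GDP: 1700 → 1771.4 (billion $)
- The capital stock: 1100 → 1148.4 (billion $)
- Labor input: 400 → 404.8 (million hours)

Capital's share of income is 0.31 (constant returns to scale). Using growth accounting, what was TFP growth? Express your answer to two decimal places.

2.01%

GDP growth = (1771.4 − 1700) / 1700 = 4.2%.
The capital stock growth = (1148.4 − 1100) / 1100 = 4.4%.
Labor input growth = (404.8 − 400) / 400 = 1.2%.
Labor's share = 1 − 0.31 = 0.69.
The capital stock: 0.31 × 4.4 = 1.364 pp.
Labor input: 0.69 × 1.2 = 0.828 pp.
TFP growth = 4.2 − 2.192 = 2.008%.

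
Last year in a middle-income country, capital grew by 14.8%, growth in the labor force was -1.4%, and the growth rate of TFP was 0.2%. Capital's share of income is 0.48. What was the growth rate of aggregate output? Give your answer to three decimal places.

Labor's share = 1 − 0.48 = 0.52.
Capital: 0.48 × 14.8 = 7.104 pp.
The labor force: 0.52 × (-1.4) = -0.728 pp.
Output growth = 0.2 + 6.376 = 6.576%.

Aggregate output growth was 6.576%.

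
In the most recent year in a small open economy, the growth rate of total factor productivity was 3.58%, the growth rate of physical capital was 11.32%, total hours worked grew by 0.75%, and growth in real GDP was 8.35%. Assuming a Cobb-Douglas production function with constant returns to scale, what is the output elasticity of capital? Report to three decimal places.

gY = gA + α·gK + (1−α)·gL, so gY − gA − gL = α(gK − gL).
8.35 − 3.58 − 0.75 = α × (11.32 − 0.75).
4.02 = 10.57 α, so α = 0.38032.

0.380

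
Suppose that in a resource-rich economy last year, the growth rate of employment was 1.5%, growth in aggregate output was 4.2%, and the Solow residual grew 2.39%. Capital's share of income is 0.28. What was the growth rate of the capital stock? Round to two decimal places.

The capital stock grew 2.61%.

Labor's share = 1 − 0.28 = 0.72.
gY = gA + 0.72×1.5 + 0.28×g.
0.28×g = 4.2 − 2.39 − 1.08 = 0.73.
g = 0.73 / 0.28 = 2.6071%.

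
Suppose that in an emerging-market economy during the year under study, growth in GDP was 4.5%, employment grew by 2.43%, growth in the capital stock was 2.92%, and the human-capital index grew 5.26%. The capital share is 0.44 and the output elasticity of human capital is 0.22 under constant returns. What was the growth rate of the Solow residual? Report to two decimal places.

Labor's share = 1 − 0.44 − 0.22 = 0.34.
The capital stock: 0.44 × 2.92 = 1.2848 pp.
The human-capital index: 0.22 × 5.26 = 1.1572 pp.
Employment: 0.34 × 2.43 = 0.8262 pp.
TFP growth = 4.5 − 3.2682 = 1.2318%.

1.23%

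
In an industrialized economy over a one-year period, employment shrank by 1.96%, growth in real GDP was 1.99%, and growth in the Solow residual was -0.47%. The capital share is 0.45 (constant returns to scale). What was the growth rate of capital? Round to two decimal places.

7.86%

Labor's share = 1 − 0.45 = 0.55.
gY = gA + 0.55×(-1.96) + 0.45×g.
0.45×g = 1.99 + 0.47 + 1.078 = 3.538.
g = 3.538 / 0.45 = 7.8622%.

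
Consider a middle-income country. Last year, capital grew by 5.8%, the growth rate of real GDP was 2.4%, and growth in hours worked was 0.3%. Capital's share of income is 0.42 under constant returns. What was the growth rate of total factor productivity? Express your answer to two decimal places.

-0.21%

Labor's share = 1 − 0.42 = 0.58.
Capital: 0.42 × 5.8 = 2.436 pp.
Hours worked: 0.58 × 0.3 = 0.174 pp.
TFP growth = 2.4 − 2.61 = -0.21%.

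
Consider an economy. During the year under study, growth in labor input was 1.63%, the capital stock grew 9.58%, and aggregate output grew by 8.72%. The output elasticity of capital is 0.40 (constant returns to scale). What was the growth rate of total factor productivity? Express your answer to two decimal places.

Labor's share = 1 − 0.4 = 0.6.
The capital stock: 0.4 × 9.58 = 3.832 pp.
Labor input: 0.6 × 1.63 = 0.978 pp.
TFP growth = 8.72 − 4.81 = 3.91%.

Total factor productivity growth was 3.91%.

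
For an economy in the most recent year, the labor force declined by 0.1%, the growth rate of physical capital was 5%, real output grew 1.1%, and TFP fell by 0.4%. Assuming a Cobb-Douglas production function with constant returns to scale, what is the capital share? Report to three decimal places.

The capital share is 0.314.

gY = gA + α·gK + (1−α)·gL, so gY − gA − gL = α(gK − gL).
1.1 + 0.4 + 0.1 = α × (5 − (-0.1)).
1.6 = 5.1 α, so α = 0.31373.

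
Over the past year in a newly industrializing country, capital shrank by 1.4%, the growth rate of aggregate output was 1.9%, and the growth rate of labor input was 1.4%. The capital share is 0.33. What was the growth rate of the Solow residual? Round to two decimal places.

Labor's share = 1 − 0.33 = 0.67.
Capital: 0.33 × (-1.4) = -0.462 pp.
Labor input: 0.67 × 1.4 = 0.938 pp.
TFP growth = 1.9 − 0.476 = 1.424%.

1.42%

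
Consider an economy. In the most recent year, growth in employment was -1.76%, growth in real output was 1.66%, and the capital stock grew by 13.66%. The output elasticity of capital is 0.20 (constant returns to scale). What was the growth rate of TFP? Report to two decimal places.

Labor's share = 1 − 0.2 = 0.8.
The capital stock: 0.2 × 13.66 = 2.732 pp.
Employment: 0.8 × (-1.76) = -1.408 pp.
TFP growth = 1.66 − 1.324 = 0.336%.

TFP growth was 0.34%.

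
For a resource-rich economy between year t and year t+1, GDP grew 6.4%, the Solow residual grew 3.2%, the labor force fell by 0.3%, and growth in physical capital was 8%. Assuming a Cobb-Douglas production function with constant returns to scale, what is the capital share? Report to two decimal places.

0.42

gY = gA + α·gK + (1−α)·gL, so gY − gA − gL = α(gK − gL).
6.4 − 3.2 + 0.3 = α × (8 − (-0.3)).
3.5 = 8.3 α, so α = 0.4217.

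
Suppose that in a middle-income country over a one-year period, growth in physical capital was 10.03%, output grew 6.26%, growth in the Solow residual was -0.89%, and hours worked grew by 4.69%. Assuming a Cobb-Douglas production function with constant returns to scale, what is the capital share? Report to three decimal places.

gY = gA + α·gK + (1−α)·gL, so gY − gA − gL = α(gK − gL).
6.26 + 0.89 − 4.69 = α × (10.03 − 4.69).
2.46 = 5.34 α, so α = 0.46067.

The capital share is 0.461.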